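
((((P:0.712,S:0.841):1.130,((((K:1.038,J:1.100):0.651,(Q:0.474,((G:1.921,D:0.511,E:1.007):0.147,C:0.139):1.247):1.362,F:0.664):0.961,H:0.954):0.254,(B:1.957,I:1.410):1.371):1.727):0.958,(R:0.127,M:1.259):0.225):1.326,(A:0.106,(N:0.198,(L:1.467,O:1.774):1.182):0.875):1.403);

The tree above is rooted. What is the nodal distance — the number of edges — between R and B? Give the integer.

The MRCA of R and B is the node subtending (((P,S),((((K,J),(Q,((G,D,E),C)),F),H),(B,I))),(R,M)).
From R up to that node: 2 branches. From B up to the same node: 4 branches. Total: 2 + 4 = 6.

6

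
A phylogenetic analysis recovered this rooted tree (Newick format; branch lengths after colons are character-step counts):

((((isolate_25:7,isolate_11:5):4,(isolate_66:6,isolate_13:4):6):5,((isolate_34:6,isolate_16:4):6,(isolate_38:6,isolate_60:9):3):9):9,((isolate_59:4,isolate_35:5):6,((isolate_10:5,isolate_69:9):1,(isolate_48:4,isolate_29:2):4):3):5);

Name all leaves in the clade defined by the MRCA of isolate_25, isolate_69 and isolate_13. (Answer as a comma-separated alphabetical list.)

isolate_10, isolate_11, isolate_13, isolate_16, isolate_25, isolate_29, isolate_34, isolate_35, isolate_38, isolate_48, isolate_59, isolate_60, isolate_66, isolate_69

Tracing isolate_25: it sits inside (isolate_25,isolate_11).
Tracing isolate_69: it sits inside (isolate_10,isolate_69).
Tracing isolate_13: it sits inside (isolate_66,isolate_13).
The smallest clade enclosing all 3 is the whole tree (their MRCA is the root), so the answer is all 14 tips in alphabetical order.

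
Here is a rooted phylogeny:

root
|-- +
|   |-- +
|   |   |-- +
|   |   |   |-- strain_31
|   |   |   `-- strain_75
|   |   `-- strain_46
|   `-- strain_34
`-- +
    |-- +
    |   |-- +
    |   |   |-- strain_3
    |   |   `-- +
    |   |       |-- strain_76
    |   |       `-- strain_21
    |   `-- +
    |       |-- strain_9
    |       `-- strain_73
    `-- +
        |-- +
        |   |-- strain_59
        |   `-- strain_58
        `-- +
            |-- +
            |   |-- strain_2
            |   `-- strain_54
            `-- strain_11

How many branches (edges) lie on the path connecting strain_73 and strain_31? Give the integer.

The MRCA of strain_73 and strain_31 is the root of the tree.
From strain_73 up to that node: 4 branches. From strain_31 up to the same node: 4 branches. Total: 4 + 4 = 8.

8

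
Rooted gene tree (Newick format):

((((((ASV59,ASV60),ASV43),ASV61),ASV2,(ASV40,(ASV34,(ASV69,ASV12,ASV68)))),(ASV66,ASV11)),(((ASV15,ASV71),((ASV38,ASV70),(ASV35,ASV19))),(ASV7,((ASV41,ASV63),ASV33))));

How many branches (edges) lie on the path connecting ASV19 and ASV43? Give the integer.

The MRCA of ASV19 and ASV43 is the root of the tree.
From ASV19 up to that node: 5 branches. From ASV43 up to the same node: 5 branches. Total: 5 + 5 = 10.

10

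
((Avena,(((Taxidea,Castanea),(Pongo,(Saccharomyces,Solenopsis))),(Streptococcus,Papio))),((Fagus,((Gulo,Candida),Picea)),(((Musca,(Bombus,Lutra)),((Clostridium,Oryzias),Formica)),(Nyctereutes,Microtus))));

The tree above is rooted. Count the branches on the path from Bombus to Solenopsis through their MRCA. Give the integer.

12

The MRCA of Bombus and Solenopsis is the root of the tree.
From Bombus up to that node: 6 branches. From Solenopsis up to the same node: 6 branches. Total: 6 + 6 = 12.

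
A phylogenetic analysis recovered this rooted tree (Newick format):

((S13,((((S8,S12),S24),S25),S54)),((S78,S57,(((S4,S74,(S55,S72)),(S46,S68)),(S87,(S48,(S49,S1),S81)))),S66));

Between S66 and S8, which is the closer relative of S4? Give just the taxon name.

S66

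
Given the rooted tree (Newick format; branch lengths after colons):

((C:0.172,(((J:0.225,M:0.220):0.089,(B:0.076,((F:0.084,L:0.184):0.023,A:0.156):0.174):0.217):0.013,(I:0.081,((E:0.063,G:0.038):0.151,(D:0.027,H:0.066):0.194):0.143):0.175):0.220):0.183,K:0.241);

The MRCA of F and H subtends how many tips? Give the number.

11

The MRCA of F and H is the node subtending (((J,M),(B,((F,L),A))),(I,((E,G),(D,H)))).
That clade contains 11 terminal taxa: A, B, D, E, F, G, H, I, J, L, M.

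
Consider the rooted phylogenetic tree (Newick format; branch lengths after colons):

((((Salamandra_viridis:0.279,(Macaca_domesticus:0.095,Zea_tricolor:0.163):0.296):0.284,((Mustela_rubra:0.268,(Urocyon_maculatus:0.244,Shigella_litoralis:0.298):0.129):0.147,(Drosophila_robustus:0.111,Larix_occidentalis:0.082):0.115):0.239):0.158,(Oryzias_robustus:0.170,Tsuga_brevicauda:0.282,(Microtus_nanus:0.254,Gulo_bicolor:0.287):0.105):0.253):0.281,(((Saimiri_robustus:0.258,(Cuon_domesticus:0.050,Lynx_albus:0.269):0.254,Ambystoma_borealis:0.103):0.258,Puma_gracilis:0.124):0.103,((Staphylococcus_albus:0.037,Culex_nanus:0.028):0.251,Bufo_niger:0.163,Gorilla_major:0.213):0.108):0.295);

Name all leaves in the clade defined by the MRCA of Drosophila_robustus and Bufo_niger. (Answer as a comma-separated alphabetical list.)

Ambystoma_borealis, Bufo_niger, Culex_nanus, Cuon_domesticus, Drosophila_robustus, Gorilla_major, Gulo_bicolor, Larix_occidentalis, Lynx_albus, Macaca_domesticus, Microtus_nanus, Mustela_rubra, Oryzias_robustus, Puma_gracilis, Saimiri_robustus, Salamandra_viridis, Shigella_litoralis, Staphylococcus_albus, Tsuga_brevicauda, Urocyon_maculatus, Zea_tricolor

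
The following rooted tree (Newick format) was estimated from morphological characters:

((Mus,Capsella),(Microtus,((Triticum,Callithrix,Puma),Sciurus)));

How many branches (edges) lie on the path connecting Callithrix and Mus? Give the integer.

6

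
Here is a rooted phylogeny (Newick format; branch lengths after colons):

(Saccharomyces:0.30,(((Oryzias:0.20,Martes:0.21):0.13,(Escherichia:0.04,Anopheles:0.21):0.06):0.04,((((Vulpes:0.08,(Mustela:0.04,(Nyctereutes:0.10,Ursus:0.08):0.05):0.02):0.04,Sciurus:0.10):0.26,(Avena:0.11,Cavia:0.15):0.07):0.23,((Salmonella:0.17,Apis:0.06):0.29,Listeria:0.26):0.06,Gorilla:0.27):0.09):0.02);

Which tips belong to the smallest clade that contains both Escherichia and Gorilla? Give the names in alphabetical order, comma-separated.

Tracing Escherichia: it sits inside (Escherichia,Anopheles).
Tracing Gorilla: it sits inside ((((Vulpes,(Mustela,(Nyctereutes,Ursus))),Sciurus),(Avena,Cavia)),((Salmonella,Apis),Listeria),Gorilla).
The smallest clade enclosing both is (((Oryzias,Martes),(Escherichia,Anopheles)),((((Vulpes,(Mustela,(Nyctereutes,Ursus))),Sciurus),(Avena,Cavia)),((Salmonella,Apis),Listeria),Gorilla)); the answer is its 15 terminal taxa in alphabetical order.

Anopheles, Apis, Avena, Cavia, Escherichia, Gorilla, Listeria, Martes, Mustela, Nyctereutes, Oryzias, Salmonella, Sciurus, Ursus, Vulpes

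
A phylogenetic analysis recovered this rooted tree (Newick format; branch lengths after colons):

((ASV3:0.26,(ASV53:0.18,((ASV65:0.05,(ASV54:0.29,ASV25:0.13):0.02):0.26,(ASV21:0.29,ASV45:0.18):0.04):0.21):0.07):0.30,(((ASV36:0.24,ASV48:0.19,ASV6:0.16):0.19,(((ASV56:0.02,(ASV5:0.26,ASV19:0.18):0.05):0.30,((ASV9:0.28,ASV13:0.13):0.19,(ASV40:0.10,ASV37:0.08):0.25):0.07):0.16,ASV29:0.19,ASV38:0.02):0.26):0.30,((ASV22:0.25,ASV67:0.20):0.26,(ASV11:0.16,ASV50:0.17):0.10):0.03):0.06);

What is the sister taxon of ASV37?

ASV40

ASV37 attaches to the tree at the node subtending (ASV40,ASV37).
The other lineage descending from that same node — the sister group — is the single tip ASV40.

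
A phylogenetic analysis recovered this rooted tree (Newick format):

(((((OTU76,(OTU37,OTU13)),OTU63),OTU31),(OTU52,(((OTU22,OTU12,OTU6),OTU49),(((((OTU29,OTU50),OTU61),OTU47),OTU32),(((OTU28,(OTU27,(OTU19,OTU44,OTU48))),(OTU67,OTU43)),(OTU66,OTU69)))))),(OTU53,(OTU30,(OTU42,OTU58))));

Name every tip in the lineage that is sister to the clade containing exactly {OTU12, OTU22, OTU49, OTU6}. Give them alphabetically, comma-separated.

OTU19, OTU27, OTU28, OTU29, OTU32, OTU43, OTU44, OTU47, OTU48, OTU50, OTU61, OTU66, OTU67, OTU69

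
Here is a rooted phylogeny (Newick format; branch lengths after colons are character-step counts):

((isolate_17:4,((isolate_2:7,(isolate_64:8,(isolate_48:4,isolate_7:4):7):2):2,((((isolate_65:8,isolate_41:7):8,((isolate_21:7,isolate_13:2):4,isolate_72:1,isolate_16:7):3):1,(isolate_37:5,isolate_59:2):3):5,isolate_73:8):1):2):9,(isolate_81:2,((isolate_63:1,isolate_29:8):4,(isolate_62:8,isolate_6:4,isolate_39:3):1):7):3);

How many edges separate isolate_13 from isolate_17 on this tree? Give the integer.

The MRCA of isolate_13 and isolate_17 is the node subtending (isolate_17,((isolate_2,(isolate_64,(isolate_48,isolate_7))),((((isolate_65,isolate_41),((isolate_21,isolate_13),isolate_72,isolate_16)),(isolate_37,isolate_59)),isolate_73))).
From isolate_13 up to that node: 7 branches. From isolate_17 up to the same node: 1 branch. Total: 7 + 1 = 8.

8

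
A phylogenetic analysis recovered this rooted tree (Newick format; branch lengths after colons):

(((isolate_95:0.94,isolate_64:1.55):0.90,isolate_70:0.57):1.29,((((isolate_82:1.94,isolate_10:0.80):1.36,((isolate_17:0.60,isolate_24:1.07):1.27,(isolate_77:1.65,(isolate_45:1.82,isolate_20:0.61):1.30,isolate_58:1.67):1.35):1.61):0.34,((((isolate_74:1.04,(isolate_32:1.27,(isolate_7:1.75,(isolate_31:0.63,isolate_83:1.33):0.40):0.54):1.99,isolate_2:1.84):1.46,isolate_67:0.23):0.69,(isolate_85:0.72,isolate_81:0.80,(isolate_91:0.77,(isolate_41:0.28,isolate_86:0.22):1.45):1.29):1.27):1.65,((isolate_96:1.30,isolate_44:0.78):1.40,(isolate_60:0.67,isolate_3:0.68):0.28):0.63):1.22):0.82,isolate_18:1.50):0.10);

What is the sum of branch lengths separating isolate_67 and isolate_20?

The path runs isolate_67 → … → MRCA → … → isolate_20; the MRCA is the node subtending (((isolate_82,isolate_10),((isolate_17,isolate_24),(isolate_77,(isolate_45,isolate_20),isolate_58))),((((isolate_74,(isolate_32,(isolate_7,(isolate_31,isolate_83))),isolate_2),isolate_67),(isolate_85,isolate_81,(isolate_91,(isolate_41,isolate_86)))),((isolate_96,isolate_44),(isolate_60,isolate_3)))).
Branch lengths along that path: 0.23 + 0.69 + 1.65 + 1.22 + 0.34 + 1.61 + 1.35 + 1.30 + 0.61 = 9.00.

9.00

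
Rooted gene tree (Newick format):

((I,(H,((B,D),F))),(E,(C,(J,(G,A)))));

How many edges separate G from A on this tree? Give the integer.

2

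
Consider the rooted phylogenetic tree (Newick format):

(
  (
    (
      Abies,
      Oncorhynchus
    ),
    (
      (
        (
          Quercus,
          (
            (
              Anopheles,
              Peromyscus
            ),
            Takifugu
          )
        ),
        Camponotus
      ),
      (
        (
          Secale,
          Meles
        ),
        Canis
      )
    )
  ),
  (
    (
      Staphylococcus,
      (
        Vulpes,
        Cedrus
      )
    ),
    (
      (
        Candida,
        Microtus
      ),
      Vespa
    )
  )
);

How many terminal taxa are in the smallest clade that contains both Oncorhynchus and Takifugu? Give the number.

The MRCA of Oncorhynchus and Takifugu is the node subtending ((Abies,Oncorhynchus),(((Quercus,((Anopheles,Peromyscus),Takifugu)),Camponotus),((Secale,Meles),Canis))).
That clade contains 10 terminal taxa: Abies, Anopheles, Camponotus, Canis, Meles, Oncorhynchus, Peromyscus, Quercus, Secale, Takifugu.

10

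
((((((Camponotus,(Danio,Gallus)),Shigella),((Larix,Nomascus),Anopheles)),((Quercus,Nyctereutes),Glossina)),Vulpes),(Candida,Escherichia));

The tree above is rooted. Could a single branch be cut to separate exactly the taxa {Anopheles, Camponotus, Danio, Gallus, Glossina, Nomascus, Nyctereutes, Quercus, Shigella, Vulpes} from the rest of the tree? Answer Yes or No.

The MRCA of the listed taxa subtends (((((Camponotus,(Danio,Gallus)),Shigella),((Larix,Nomascus),Anopheles)),((Quercus,Nyctereutes),Glossina)),Vulpes).
That clade also contains Larix, which is not in the proposed group, so the group is not monophyletic.

No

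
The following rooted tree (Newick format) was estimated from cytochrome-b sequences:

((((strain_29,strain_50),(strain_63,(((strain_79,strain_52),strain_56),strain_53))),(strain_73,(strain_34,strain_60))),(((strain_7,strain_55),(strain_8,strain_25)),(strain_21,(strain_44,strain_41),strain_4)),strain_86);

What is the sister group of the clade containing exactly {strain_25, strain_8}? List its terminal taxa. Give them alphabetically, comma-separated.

strain_55, strain_7

The clade containing exactly {strain_25, strain_8} attaches to the tree at the node subtending ((strain_7,strain_55),(strain_8,strain_25)).
The other lineage descending from that same node — the sister group — is (strain_7,strain_55); its 2 tips in alphabetical order are the answer.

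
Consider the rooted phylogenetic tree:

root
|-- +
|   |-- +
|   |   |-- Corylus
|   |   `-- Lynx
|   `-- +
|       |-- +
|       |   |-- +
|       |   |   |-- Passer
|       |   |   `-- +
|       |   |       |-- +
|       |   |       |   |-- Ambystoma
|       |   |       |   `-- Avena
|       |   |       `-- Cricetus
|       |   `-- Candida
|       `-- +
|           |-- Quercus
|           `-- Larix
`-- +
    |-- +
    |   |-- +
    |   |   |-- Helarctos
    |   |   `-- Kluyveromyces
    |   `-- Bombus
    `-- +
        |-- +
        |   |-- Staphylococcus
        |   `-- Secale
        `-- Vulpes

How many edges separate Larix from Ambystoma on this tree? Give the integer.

The MRCA of Larix and Ambystoma is the node subtending (((Passer,((Ambystoma,Avena),Cricetus)),Candida),(Quercus,Larix)).
From Larix up to that node: 2 branches. From Ambystoma up to the same node: 5 branches. Total: 2 + 5 = 7.

7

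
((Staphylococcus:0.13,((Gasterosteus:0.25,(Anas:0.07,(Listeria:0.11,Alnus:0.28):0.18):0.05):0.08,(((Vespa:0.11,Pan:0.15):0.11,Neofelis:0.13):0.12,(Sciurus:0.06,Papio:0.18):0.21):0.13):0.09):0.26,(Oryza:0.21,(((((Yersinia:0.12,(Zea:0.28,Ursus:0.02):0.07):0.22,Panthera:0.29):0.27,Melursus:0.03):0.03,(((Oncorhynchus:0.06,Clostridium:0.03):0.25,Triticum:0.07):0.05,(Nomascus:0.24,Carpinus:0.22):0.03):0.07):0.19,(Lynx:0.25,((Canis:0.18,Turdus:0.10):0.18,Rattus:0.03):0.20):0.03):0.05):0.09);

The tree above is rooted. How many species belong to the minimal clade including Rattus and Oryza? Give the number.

15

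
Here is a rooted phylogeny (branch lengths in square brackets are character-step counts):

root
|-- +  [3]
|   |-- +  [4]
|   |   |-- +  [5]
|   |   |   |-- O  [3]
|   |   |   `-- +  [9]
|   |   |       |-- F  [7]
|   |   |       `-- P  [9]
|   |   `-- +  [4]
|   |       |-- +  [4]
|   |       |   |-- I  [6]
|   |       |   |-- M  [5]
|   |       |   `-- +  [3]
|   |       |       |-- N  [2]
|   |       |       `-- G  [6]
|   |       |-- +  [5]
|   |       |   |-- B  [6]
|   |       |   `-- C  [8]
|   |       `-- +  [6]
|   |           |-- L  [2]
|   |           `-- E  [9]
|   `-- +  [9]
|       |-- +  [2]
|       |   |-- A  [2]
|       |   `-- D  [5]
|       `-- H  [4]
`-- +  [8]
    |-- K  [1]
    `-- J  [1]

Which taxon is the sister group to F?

F attaches to the tree at the node subtending (F,P).
The other lineage descending from that same node — the sister group — is the single tip P.

P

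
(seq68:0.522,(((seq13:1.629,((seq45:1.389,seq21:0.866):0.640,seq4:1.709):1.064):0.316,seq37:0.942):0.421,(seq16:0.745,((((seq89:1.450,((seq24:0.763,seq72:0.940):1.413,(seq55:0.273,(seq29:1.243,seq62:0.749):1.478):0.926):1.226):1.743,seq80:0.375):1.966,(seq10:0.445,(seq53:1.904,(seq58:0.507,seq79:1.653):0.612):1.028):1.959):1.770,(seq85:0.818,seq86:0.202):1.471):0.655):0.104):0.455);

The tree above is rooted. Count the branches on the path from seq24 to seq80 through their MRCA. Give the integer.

5

The MRCA of seq24 and seq80 is the node subtending ((seq89,((seq24,seq72),(seq55,(seq29,seq62)))),seq80).
From seq24 up to that node: 4 branches. From seq80 up to the same node: 1 branch. Total: 4 + 1 = 5.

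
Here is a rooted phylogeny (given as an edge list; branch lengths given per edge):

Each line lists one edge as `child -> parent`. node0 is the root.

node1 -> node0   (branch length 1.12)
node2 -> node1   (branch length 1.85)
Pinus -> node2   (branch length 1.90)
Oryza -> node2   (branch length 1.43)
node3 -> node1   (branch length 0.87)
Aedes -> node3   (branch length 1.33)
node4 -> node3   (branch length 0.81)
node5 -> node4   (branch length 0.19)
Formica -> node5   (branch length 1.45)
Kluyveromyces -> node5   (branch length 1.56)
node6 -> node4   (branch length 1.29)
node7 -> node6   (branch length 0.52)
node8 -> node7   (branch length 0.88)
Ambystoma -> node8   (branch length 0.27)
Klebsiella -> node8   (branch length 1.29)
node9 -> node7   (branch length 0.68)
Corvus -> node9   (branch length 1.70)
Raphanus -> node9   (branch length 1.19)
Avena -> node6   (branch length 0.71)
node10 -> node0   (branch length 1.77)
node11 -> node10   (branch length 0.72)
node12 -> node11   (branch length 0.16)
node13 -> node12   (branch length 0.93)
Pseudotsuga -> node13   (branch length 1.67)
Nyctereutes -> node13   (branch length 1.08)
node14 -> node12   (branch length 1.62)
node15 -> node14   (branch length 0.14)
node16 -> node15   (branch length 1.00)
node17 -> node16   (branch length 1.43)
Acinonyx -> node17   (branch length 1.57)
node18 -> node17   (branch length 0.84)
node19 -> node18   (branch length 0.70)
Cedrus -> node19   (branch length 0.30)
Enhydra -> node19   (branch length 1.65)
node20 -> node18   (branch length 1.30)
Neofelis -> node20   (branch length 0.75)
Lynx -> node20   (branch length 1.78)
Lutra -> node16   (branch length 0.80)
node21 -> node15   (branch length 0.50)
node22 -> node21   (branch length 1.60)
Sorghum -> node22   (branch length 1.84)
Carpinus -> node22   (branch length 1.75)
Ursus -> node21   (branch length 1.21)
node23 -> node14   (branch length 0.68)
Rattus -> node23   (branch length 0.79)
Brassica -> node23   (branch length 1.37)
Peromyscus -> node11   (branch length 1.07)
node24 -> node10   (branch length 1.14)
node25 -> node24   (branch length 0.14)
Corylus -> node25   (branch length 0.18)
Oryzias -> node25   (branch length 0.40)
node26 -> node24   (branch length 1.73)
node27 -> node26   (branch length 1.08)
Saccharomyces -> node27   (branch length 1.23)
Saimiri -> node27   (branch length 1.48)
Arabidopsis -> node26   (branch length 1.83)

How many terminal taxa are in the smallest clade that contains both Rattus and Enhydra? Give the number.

The MRCA of Rattus and Enhydra is the node subtending ((((Acinonyx,((Cedrus,Enhydra),(Neofelis,Lynx))),Lutra),((Sorghum,Carpinus),Ursus)),(Rattus,Brassica)).
That clade contains 11 terminal taxa: Acinonyx, Brassica, Carpinus, Cedrus, Enhydra, Lutra, Lynx, Neofelis, Rattus, Sorghum, Ursus.

11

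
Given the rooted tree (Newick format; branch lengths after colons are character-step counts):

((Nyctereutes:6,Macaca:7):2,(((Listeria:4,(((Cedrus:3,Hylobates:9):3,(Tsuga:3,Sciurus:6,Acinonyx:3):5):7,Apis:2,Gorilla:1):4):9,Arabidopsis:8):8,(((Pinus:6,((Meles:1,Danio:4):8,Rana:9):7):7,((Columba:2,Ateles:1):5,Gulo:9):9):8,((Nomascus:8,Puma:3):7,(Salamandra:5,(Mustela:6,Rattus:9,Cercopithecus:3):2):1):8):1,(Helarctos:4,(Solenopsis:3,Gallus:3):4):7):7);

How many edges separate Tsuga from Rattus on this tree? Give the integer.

The MRCA of Tsuga and Rattus is the node subtending (((Listeria,(((Cedrus,Hylobates),(Tsuga,Sciurus,Acinonyx)),Apis,Gorilla)),Arabidopsis),(((Pinus,((Meles,Danio),Rana)),((Columba,Ateles),Gulo)),((Nomascus,Puma),(Salamandra,(Mustela,Rattus,Cercopithecus)))),(Helarctos,(Solenopsis,Gallus))).
From Tsuga up to that node: 6 branches. From Rattus up to the same node: 5 branches. Total: 6 + 5 = 11.

11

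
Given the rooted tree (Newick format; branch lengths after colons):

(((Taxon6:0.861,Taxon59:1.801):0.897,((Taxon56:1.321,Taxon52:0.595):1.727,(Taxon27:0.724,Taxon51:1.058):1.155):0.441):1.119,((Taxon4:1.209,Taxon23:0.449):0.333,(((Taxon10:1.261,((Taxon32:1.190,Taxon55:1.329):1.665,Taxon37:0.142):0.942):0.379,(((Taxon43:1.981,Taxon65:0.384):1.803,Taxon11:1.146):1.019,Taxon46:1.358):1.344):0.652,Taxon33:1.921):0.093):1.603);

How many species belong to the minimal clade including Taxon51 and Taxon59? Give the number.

6

The MRCA of Taxon51 and Taxon59 is the node subtending ((Taxon6,Taxon59),((Taxon56,Taxon52),(Taxon27,Taxon51))).
That clade contains 6 terminal taxa: Taxon27, Taxon51, Taxon52, Taxon56, Taxon59, Taxon6.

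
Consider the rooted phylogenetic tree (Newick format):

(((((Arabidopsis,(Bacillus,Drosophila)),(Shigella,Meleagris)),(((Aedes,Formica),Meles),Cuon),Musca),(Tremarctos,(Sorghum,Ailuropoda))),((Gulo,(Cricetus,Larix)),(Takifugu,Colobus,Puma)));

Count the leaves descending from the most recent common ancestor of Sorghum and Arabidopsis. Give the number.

13

The MRCA of Sorghum and Arabidopsis is the node subtending ((((Arabidopsis,(Bacillus,Drosophila)),(Shigella,Meleagris)),(((Aedes,Formica),Meles),Cuon),Musca),(Tremarctos,(Sorghum,Ailuropoda))).
That clade contains 13 terminal taxa: Aedes, Ailuropoda, Arabidopsis, Bacillus, Cuon, Drosophila, Formica, Meleagris, Meles, Musca, Shigella, Sorghum, Tremarctos.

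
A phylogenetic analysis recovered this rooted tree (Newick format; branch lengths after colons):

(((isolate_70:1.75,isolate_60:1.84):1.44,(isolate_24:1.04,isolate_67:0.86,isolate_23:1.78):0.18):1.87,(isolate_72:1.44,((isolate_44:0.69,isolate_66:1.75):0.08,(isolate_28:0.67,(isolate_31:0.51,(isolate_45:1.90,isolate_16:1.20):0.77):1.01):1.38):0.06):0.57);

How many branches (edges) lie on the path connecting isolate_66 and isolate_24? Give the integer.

7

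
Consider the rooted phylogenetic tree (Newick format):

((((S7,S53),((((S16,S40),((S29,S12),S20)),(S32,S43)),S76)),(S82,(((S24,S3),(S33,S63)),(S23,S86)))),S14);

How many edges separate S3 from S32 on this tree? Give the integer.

The MRCA of S3 and S32 is the node subtending (((S7,S53),((((S16,S40),((S29,S12),S20)),(S32,S43)),S76)),(S82,(((S24,S3),(S33,S63)),(S23,S86)))).
From S3 up to that node: 5 branches. From S32 up to the same node: 5 branches. Total: 5 + 5 = 10.

10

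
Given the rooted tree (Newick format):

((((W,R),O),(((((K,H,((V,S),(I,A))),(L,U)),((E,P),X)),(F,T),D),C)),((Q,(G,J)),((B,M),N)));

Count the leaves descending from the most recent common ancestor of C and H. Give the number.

The MRCA of C and H is the node subtending (((((K,H,((V,S),(I,A))),(L,U)),((E,P),X)),(F,T),D),C).
That clade contains 15 terminal taxa: A, C, D, E, F, H, I, K, L, P, S, T, U, V, X.

15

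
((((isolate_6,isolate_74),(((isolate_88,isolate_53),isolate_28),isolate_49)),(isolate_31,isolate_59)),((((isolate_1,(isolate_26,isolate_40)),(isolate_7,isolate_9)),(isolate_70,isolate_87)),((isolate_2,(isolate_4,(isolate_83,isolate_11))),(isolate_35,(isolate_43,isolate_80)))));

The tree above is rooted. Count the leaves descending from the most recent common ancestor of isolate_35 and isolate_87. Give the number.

The MRCA of isolate_35 and isolate_87 is the node subtending ((((isolate_1,(isolate_26,isolate_40)),(isolate_7,isolate_9)),(isolate_70,isolate_87)),((isolate_2,(isolate_4,(isolate_83,isolate_11))),(isolate_35,(isolate_43,isolate_80)))).
That clade contains 14 terminal taxa: isolate_1, isolate_11, isolate_2, isolate_26, isolate_35, isolate_4, isolate_40, isolate_43, isolate_7, isolate_70, isolate_80, isolate_83, isolate_87, isolate_9.

14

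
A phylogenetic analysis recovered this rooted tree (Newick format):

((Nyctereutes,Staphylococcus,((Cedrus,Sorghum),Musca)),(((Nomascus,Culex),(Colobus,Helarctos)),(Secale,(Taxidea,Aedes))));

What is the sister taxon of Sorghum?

Sorghum attaches to the tree at the node subtending (Cedrus,Sorghum).
The other lineage descending from that same node — the sister group — is the single tip Cedrus.

Cedrus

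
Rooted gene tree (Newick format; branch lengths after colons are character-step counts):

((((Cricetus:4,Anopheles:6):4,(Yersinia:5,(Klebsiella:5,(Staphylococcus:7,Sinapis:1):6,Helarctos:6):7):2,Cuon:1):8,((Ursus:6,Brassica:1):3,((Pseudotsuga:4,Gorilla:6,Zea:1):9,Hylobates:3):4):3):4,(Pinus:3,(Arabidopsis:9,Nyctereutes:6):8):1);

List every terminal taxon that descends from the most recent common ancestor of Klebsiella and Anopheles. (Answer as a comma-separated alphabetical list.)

Tracing Klebsiella: it sits inside (Klebsiella,(Staphylococcus,Sinapis),Helarctos).
Tracing Anopheles: it sits inside (Cricetus,Anopheles).
The smallest clade enclosing both is ((Cricetus,Anopheles),(Yersinia,(Klebsiella,(Staphylococcus,Sinapis),Helarctos)),Cuon); the answer is its 8 terminal taxa in alphabetical order.

Anopheles, Cricetus, Cuon, Helarctos, Klebsiella, Sinapis, Staphylococcus, Yersinia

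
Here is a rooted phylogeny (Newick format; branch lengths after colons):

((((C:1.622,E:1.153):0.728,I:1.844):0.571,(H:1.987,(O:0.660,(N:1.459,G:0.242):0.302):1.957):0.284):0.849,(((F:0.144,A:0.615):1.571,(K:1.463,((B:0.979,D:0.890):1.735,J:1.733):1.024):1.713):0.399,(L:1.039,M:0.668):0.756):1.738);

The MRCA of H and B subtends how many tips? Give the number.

The MRCA of H and B is the root, so the clade is the entire tree.
That clade contains 15 terminal taxa: A, B, C, D, E, F, G, H, I, J, K, L, M, N, O.

15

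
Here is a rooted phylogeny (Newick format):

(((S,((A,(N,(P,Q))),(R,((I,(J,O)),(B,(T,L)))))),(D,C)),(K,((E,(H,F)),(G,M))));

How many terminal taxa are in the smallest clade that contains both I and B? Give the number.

6

The MRCA of I and B is the node subtending ((I,(J,O)),(B,(T,L))).
That clade contains 6 terminal taxa: B, I, J, L, O, T.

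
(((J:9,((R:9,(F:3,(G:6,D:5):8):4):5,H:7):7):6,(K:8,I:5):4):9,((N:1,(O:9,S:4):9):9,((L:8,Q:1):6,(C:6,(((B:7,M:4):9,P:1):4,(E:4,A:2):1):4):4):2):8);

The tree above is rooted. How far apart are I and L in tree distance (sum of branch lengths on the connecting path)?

42

The path runs I → … → MRCA → … → L; the MRCA is the root of the tree.
Branch lengths along that path: 5 + 4 + 9 + 8 + 2 + 6 + 8 = 42.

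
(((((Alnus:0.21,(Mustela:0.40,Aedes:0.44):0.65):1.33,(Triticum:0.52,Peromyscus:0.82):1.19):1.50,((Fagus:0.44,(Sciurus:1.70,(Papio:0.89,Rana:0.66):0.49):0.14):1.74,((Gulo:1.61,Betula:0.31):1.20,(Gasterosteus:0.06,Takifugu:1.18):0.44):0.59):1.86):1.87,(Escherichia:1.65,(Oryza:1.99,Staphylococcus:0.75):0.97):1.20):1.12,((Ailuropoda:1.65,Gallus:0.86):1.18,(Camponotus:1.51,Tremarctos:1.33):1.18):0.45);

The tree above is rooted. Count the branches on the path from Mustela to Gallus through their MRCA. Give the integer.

The MRCA of Mustela and Gallus is the root of the tree.
From Mustela up to that node: 6 branches. From Gallus up to the same node: 3 branches. Total: 6 + 3 = 9.

9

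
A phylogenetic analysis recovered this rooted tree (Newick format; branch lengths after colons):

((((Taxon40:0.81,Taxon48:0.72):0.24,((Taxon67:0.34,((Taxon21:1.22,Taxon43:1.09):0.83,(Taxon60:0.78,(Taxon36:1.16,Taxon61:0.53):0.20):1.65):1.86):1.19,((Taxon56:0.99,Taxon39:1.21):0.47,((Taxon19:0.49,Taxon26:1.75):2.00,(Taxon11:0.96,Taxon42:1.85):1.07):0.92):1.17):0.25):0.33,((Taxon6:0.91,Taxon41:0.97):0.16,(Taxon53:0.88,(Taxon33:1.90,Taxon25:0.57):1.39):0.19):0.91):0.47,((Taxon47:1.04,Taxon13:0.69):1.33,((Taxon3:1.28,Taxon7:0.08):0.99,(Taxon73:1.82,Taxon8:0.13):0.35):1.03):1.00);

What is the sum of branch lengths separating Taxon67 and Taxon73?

The path runs Taxon67 → … → MRCA → … → Taxon73; the MRCA is the root of the tree.
Branch lengths along that path: 0.34 + 1.19 + 0.25 + 0.33 + 0.47 + 1.00 + 1.03 + 0.35 + 1.82 = 6.78.

6.78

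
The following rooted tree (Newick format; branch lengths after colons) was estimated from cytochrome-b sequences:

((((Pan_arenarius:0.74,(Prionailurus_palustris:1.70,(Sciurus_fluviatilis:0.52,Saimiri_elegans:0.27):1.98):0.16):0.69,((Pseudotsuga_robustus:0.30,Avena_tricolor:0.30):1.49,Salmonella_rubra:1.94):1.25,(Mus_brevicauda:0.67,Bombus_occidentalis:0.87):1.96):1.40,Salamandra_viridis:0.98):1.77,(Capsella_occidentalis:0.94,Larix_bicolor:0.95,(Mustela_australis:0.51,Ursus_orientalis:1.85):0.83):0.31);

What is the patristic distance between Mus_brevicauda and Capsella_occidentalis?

The path runs Mus_brevicauda → … → MRCA → … → Capsella_occidentalis; the MRCA is the root of the tree.
Branch lengths along that path: 0.67 + 1.96 + 1.40 + 1.77 + 0.31 + 0.94 = 7.05.

7.05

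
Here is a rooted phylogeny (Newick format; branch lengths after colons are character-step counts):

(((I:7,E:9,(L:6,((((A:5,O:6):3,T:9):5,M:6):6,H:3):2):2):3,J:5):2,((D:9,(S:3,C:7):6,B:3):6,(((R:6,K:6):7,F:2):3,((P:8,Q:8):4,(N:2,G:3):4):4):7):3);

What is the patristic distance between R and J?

33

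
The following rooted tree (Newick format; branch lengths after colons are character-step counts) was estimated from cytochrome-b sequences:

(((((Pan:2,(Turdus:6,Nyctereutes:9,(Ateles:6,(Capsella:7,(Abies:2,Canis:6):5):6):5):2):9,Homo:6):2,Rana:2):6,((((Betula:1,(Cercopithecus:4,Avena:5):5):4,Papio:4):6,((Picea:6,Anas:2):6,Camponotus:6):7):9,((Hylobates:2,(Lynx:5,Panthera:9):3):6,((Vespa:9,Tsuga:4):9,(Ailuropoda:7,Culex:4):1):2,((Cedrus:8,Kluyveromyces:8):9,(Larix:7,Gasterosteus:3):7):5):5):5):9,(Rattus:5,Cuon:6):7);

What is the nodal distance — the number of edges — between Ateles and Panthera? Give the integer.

The MRCA of Ateles and Panthera is the node subtending ((((Pan,(Turdus,Nyctereutes,(Ateles,(Capsella,(Abies,Canis))))),Homo),Rana),((((Betula,(Cercopithecus,Avena)),Papio),((Picea,Anas),Camponotus)),((Hylobates,(Lynx,Panthera)),((Vespa,Tsuga),(Ailuropoda,Culex)),((Cedrus,Kluyveromyces),(Larix,Gasterosteus))))).
From Ateles up to that node: 6 branches. From Panthera up to the same node: 5 branches. Total: 6 + 5 = 11.

11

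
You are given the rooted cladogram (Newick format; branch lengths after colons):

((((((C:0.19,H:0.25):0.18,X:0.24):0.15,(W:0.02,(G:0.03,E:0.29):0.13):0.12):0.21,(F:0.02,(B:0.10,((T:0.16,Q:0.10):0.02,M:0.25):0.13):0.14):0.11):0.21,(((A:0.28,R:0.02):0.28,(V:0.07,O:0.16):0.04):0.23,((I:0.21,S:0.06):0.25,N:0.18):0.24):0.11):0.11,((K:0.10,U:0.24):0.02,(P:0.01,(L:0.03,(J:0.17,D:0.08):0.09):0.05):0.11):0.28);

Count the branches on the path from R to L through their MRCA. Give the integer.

9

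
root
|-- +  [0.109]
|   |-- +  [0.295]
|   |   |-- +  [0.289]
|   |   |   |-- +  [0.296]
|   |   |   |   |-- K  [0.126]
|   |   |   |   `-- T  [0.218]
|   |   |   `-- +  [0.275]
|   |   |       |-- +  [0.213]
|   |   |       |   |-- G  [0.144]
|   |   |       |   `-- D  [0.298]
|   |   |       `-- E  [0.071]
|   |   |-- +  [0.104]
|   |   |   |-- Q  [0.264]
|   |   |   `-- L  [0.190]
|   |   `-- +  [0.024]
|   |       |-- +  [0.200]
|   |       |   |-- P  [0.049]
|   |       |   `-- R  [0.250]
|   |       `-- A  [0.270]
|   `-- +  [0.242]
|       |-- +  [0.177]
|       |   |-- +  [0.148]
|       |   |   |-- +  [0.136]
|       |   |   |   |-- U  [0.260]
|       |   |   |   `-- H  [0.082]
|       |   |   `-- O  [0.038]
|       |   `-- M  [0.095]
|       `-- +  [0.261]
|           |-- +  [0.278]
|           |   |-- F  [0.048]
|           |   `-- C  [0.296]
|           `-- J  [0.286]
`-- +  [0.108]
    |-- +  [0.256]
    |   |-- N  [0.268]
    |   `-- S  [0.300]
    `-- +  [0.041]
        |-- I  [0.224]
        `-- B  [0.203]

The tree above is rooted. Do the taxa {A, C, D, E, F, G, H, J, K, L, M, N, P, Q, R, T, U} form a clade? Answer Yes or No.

No

The MRCA of the listed taxa is the root, so the smallest clade containing them is the whole tree.
That clade also contains B, I, O, S, which are not in the proposed group, so the group is not monophyletic.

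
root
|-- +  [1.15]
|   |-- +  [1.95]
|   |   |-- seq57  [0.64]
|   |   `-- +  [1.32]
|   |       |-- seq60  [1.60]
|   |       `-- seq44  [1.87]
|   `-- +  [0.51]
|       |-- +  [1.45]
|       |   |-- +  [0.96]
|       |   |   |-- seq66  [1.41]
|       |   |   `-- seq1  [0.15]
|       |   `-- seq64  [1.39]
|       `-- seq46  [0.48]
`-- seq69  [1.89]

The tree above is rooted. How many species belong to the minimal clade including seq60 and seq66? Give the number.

The MRCA of seq60 and seq66 is the node subtending ((seq57,(seq60,seq44)),(((seq66,seq1),seq64),seq46)).
That clade contains 7 terminal taxa: seq1, seq44, seq46, seq57, seq60, seq64, seq66.

7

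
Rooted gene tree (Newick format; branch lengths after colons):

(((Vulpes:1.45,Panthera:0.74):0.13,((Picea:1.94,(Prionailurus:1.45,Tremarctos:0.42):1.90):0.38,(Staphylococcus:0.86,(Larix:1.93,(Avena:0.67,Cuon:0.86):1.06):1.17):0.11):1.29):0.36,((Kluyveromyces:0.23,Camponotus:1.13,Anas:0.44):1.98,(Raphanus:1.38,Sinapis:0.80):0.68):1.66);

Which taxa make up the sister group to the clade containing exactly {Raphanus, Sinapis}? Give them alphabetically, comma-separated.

Anas, Camponotus, Kluyveromyces

The clade containing exactly {Raphanus, Sinapis} attaches to the tree at the node subtending ((Kluyveromyces,Camponotus,Anas),(Raphanus,Sinapis)).
The other lineage descending from that same node — the sister group — is (Kluyveromyces,Camponotus,Anas); its 3 tips in alphabetical order are the answer.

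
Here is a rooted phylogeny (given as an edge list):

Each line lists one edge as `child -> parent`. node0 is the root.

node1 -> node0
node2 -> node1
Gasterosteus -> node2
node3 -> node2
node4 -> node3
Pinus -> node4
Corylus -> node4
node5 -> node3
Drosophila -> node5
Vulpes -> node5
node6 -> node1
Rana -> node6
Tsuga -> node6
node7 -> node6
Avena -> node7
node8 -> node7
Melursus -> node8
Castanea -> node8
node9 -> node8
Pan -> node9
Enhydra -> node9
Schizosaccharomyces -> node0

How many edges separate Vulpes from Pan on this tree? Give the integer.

The MRCA of Vulpes and Pan is the node subtending ((Gasterosteus,((Pinus,Corylus),(Drosophila,Vulpes))),(Rana,Tsuga,(Avena,(Melursus,Castanea,(Pan,Enhydra))))).
From Vulpes up to that node: 4 branches. From Pan up to the same node: 5 branches. Total: 4 + 5 = 9.

9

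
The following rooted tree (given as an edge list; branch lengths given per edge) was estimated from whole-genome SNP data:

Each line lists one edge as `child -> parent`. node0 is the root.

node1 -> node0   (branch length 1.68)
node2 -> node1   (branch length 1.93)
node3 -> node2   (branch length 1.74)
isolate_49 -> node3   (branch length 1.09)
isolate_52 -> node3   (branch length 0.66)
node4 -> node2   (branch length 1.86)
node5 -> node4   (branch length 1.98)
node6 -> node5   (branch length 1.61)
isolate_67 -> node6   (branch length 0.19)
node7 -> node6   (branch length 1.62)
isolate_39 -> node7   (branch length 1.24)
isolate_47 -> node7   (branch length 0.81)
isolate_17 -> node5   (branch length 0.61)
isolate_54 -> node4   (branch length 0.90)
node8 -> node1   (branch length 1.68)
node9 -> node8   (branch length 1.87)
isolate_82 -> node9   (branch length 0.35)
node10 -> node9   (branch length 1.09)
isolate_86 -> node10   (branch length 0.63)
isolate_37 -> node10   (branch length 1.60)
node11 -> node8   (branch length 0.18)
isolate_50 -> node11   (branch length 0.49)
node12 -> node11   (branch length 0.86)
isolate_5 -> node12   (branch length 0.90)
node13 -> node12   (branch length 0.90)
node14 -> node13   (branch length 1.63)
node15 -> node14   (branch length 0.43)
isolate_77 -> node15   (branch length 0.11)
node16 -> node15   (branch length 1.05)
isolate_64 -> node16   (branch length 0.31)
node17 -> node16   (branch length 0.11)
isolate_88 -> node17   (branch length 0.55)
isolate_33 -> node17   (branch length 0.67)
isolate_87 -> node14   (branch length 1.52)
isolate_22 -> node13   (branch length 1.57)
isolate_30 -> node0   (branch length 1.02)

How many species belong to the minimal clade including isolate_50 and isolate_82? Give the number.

The MRCA of isolate_50 and isolate_82 is the node subtending ((isolate_82,(isolate_86,isolate_37)),(isolate_50,(isolate_5,(((isolate_77,(isolate_64,(isolate_88,isolate_33))),isolate_87),isolate_22)))).
That clade contains 11 terminal taxa: isolate_22, isolate_33, isolate_37, isolate_5, isolate_50, isolate_64, isolate_77, isolate_82, isolate_86, isolate_87, isolate_88.

11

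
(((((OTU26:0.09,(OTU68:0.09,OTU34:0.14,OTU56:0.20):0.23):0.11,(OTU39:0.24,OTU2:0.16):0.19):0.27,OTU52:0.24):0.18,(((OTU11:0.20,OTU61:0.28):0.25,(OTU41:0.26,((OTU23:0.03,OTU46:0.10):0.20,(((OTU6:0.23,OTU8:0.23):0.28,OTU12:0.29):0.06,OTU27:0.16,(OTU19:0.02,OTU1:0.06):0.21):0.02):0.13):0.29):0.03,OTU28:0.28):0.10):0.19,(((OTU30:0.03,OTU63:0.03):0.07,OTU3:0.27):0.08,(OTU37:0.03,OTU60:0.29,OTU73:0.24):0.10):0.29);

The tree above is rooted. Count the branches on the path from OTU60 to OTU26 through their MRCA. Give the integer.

The MRCA of OTU60 and OTU26 is the root of the tree.
From OTU60 up to that node: 3 branches. From OTU26 up to the same node: 5 branches. Total: 3 + 5 = 8.

8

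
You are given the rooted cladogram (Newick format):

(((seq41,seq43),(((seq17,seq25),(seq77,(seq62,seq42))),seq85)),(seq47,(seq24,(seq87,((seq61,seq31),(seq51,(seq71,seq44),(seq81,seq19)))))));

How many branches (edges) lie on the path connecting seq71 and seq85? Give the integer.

10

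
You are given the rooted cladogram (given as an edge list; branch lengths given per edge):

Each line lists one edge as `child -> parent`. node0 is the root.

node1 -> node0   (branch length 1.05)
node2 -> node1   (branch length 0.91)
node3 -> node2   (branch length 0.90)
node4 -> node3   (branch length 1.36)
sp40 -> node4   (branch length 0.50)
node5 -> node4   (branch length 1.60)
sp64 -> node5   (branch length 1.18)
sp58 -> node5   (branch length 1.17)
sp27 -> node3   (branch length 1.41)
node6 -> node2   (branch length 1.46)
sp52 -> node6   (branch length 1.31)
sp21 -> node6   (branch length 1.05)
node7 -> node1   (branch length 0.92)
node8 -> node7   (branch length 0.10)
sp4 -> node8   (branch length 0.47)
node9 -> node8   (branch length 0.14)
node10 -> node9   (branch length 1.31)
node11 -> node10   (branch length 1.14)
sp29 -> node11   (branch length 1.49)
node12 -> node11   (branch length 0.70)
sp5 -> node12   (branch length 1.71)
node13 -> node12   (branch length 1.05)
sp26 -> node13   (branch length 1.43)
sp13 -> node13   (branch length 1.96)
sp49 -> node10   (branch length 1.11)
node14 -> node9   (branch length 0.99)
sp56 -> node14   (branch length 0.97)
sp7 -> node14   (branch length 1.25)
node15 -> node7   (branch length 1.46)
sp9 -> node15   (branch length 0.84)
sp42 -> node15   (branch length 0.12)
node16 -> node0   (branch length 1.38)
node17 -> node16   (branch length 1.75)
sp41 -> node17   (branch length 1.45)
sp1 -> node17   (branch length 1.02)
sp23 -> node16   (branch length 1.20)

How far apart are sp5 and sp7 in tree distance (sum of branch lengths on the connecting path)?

The path runs sp5 → … → MRCA → … → sp7; the MRCA is the node subtending (((sp29,(sp5,(sp26,sp13))),sp49),(sp56,sp7)).
Branch lengths along that path: 1.71 + 0.70 + 1.14 + 1.31 + 0.99 + 1.25 = 7.10.

7.10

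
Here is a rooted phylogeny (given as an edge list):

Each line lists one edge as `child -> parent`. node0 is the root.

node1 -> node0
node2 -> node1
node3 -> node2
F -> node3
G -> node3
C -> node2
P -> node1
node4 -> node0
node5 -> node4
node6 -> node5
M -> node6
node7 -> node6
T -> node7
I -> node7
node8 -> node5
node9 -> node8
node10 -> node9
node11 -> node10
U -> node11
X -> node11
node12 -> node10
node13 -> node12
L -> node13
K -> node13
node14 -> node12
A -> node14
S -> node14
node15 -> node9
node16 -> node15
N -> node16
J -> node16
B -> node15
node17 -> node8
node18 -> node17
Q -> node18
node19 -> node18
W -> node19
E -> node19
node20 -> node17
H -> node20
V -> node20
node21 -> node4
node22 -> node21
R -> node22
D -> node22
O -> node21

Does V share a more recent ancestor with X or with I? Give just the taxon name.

X

The MRCA of V and X subtends ((((U,X),((L,K),(A,S))),((N,J),B)),((Q,(W,E)),(H,V))) (14 taxa).
The MRCA of V and I subtends ((M,(T,I)),((((U,X),((L,K),(A,S))),((N,J),B)),((Q,(W,E)),(H,V)))) (17 taxa).
The first is nested inside the second, so V shares a more recent common ancestor with X.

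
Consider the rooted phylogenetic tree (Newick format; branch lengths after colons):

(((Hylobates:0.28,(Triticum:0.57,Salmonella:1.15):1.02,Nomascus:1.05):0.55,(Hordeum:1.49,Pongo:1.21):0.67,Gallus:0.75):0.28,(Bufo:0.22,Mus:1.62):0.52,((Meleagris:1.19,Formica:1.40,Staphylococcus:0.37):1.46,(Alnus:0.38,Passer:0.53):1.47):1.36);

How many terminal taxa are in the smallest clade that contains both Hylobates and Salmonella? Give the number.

4

The MRCA of Hylobates and Salmonella is the node subtending (Hylobates,(Triticum,Salmonella),Nomascus).
That clade contains 4 terminal taxa: Hylobates, Nomascus, Salmonella, Triticum.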